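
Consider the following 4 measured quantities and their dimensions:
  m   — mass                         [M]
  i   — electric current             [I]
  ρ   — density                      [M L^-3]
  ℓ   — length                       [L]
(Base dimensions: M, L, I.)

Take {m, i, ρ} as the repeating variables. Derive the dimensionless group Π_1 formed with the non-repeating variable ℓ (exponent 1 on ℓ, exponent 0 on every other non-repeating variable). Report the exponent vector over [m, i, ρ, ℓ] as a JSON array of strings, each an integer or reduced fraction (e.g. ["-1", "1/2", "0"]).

Exponent matrix [M,L,I] × [m,i,ρ,ℓ]:
  M: [ 1  0  1  0]
  L: [ 0  0 -3  1]
  I: [ 0  1  0  0]
Echelon form has 3 nonzero rows (pivots: m,i,ρ)
Pivot set = {m,i,ρ}, free = {ℓ}
RREF:
  r0: [   1    0    0  1/3]
  r1: [   0    1    0    0]
  r2: [   0    0    1 -1/3]
Fix exponent of ℓ at 1; solve each RREF row for its pivot's exponent:
  r0: exp(m) + (1/3)·1 = 0 ⇒ exp(m) = -1/3
  r1: exp(i) + (0)·1 = 0 ⇒ exp(i) = 0
  r2: exp(ρ) + (-1/3)·1 = 0 ⇒ exp(ρ) = 1/3
Π_1 = m^(-1/3) · ρ^(1/3) · ℓ

["-1/3", "0", "1/3", "1"]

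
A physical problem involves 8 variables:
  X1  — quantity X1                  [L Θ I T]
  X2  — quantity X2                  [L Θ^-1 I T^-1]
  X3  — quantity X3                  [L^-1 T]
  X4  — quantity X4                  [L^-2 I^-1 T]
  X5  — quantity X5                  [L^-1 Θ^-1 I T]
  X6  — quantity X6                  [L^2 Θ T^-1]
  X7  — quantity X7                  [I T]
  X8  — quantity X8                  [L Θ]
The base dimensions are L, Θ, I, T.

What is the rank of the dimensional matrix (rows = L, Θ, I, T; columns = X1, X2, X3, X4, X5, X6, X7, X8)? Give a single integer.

Write exponents as rows L,Θ,I,T / cols X1,X2,X3,X4,X5,X6,X7,X8:
  L: [ 1  1 -1 -2 -1  2  0  1]
  Θ: [ 1 -1  0  0 -1  1  0  1]
  I: [ 1  1  0 -1  1  0  1  0]
  T: [ 1 -1  1  1  1 -1  1  0]
Row reduction gives pivot columns X1,X2,X3; rank = 3

3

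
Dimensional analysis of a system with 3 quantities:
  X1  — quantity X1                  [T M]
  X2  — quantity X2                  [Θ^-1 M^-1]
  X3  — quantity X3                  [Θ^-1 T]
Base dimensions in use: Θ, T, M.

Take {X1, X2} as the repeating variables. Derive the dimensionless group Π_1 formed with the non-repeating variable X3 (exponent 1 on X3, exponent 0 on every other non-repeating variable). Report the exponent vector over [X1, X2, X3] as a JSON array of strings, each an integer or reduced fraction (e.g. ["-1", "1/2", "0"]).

["-1", "-1", "1"]

Dimensional matrix (Θ×T×M by X1×X2×X3):
  Θ: [ 0 -1 -1]
  T: [ 1  0  1]
  M: [ 1 -1  0]
Row reduction gives pivot columns X1,X2; rank = 2
Repeat: X1,X2; free: X3
RREF:
  r0: [   1    0    1]
  r1: [   0    1    1]
  r2: [   0    0    0]
Fix exponent of X3 at 1; solve each RREF row for its pivot's exponent:
  r0: exp(X1) + (1)·1 = 0 ⇒ exp(X1) = -1
  r1: exp(X2) + (1)·1 = 0 ⇒ exp(X2) = -1
Π_1 = X1^-1 · X2^-1 · X3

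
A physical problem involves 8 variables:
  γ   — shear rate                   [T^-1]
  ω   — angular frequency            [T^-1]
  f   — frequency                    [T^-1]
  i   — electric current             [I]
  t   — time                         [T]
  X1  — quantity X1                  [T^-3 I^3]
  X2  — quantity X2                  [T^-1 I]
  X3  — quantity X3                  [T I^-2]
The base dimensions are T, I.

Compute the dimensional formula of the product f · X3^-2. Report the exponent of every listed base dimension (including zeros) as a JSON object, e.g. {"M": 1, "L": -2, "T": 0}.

Dimensional matrix (T×I by γ×ω×f×i×t×X1×X2×X3):
  T: [-1 -1 -1  0  1 -3 -1  1]
  I: [ 0  0  0  1  0  3  1 -2]
  [T]: (1)·-1+(-2)·1 = -3
  [I]: (1)·0+(-2)·-2 = 4
⇒ T^-3 I^4

{"T": -3, "I": 4}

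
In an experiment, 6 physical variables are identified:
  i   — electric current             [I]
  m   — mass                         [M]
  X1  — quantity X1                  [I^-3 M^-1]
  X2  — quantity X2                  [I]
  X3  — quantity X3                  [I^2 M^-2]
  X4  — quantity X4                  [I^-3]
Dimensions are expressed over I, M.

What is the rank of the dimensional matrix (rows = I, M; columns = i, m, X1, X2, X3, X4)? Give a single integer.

Dimensional matrix (I×M by i×m×X1×X2×X3×X4):
  I: [ 1  0 -3  1  2 -3]
  M: [ 0  1 -1  0 -2  0]
Row reduction gives pivot columns i,m; rank = 2

2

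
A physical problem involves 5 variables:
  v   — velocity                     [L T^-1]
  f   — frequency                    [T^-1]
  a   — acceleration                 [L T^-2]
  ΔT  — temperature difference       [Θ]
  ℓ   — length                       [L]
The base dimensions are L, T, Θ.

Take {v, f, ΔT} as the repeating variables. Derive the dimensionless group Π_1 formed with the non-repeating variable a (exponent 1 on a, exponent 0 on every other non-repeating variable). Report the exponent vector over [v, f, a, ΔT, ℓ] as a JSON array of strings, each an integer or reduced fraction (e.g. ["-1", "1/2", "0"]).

Write exponents as rows L,T,Θ / cols v,f,a,ΔT,ℓ:
  L: [ 1  0  1  0  1]
  T: [-1 -1 -2  0  0]
  Θ: [ 0  0  0  1  0]
Row reduction gives pivot columns v,f,ΔT; rank = 3
Pivot set = {v,f,ΔT}, free = {a,ℓ}
RREF:
  r0: [   1    0    1    0    1]
  r1: [   0    1    1    0   -1]
  r2: [   0    0    0    1    0]
Fix exponent of a at 1, ℓ at 0; solve each RREF row for its pivot's exponent:
  r0: exp(v) + (1)·1 = 0 ⇒ exp(v) = -1
  r1: exp(f) + (1)·1 = 0 ⇒ exp(f) = -1
  r2: exp(ΔT) + (0)·1 = 0 ⇒ exp(ΔT) = 0
Π_1 = v^-1 · f^-1 · a

["-1", "-1", "1", "0", "0"]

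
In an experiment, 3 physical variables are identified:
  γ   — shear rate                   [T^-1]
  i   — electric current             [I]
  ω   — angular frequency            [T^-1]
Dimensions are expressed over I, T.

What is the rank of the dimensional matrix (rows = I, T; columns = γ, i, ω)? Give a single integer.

2

Write exponents as rows I,T / cols γ,i,ω:
  I: [ 0  1  0]
  T: [-1  0 -1]
RREF → pivots at {γ,i} ⇒ r = 2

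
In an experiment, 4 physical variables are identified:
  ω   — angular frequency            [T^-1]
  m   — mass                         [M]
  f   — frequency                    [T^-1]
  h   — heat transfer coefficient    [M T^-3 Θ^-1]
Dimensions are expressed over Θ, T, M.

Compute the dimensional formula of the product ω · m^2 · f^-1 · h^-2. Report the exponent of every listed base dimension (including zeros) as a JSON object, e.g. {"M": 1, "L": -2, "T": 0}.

{"Θ": 2, "T": 6, "M": 0}

Exponent matrix [Θ,T,M] × [ω,m,f,h]:
  Θ: [ 0  0  0 -1]
  T: [-1  0 -1 -3]
  M: [ 0  1  0  1]
  [Θ]: (1)·0+(2)·0+(-1)·0+(-2)·-1 = 2
  [T]: (1)·-1+(2)·0+(-1)·-1+(-2)·-3 = 6
  [M]: (1)·0+(2)·1+(-1)·0+(-2)·1 = 0
⇒ Θ^2 T^6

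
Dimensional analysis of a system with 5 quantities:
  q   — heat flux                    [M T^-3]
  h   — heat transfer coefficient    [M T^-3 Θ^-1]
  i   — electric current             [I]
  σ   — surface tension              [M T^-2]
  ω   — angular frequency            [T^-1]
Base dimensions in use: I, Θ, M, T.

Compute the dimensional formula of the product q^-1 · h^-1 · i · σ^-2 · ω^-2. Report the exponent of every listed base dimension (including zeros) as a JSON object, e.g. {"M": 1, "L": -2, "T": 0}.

{"I": 1, "Θ": 1, "M": -4, "T": 12}

Exponent matrix [I,Θ,M,T] × [q,h,i,σ,ω]:
  I: [ 0  0  1  0  0]
  Θ: [ 0 -1  0  0  0]
  M: [ 1  1  0  1  0]
  T: [-3 -3  0 -2 -1]
  [I]: (-1)·0+(-1)·0+(1)·1+(-2)·0+(-2)·0 = 1
  [Θ]: (-1)·0+(-1)·-1+(1)·0+(-2)·0+(-2)·0 = 1
  [M]: (-1)·1+(-1)·1+(1)·0+(-2)·1+(-2)·0 = -4
  [T]: (-1)·-3+(-1)·-3+(1)·0+(-2)·-2+(-2)·-1 = 12
⇒ I Θ M^-4 T^12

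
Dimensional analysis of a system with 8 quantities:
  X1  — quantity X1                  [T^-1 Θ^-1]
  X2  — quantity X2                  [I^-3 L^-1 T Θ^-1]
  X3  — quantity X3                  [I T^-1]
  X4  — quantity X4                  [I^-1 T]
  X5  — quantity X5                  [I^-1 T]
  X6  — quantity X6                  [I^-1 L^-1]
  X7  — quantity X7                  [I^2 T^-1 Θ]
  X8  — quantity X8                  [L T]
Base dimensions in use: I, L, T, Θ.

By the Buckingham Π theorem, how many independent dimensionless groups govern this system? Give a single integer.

5

Dimensional matrix (I×L×T×Θ by X1×X2×X3×X4×X5×X6×X7×X8):
  I: [ 0 -3  1 -1 -1 -1  2  0]
  L: [ 0 -1  0  0  0 -1  0  1]
  T: [-1  1 -1  1  1  0 -1  1]
  Θ: [-1 -1  0  0  0  0  1  0]
Echelon form has 3 nonzero rows (pivots: X1,X2,X3)
Π count = n − r = 8 − 3 = 5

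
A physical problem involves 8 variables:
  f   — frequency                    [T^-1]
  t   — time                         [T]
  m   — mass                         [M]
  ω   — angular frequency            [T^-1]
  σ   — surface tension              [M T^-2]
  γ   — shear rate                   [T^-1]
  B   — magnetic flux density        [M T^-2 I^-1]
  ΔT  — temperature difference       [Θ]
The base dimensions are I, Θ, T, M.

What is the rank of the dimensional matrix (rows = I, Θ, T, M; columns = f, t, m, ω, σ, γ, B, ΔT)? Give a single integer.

Exponent matrix [I,Θ,T,M] × [f,t,m,ω,σ,γ,B,ΔT]:
  I: [ 0  0  0  0  0  0 -1  0]
  Θ: [ 0  0  0  0  0  0  0  1]
  T: [-1  1  0 -1 -2 -1 -2  0]
  M: [ 0  0  1  0  1  0  1  0]
Echelon form has 4 nonzero rows (pivots: f,m,B,ΔT)

4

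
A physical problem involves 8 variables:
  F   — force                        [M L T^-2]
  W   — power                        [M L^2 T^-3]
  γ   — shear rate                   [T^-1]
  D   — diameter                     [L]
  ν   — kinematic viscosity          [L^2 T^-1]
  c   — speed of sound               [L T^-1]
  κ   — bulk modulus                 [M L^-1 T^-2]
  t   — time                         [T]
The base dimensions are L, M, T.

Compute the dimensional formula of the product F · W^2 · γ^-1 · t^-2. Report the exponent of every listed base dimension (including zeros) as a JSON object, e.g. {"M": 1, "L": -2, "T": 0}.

{"L": 5, "M": 3, "T": -9}

Exponent matrix [L,M,T] × [F,W,γ,D,ν,c,κ,t]:
  L: [ 1  2  0  1  2  1 -1  0]
  M: [ 1  1  0  0  0  0  1  0]
  T: [-2 -3 -1  0 -1 -1 -2  1]
  [L]: (1)·1+(2)·2+(-1)·0+(-2)·0 = 5
  [M]: (1)·1+(2)·1+(-1)·0+(-2)·0 = 3
  [T]: (1)·-2+(2)·-3+(-1)·-1+(-2)·1 = -9
⇒ L^5 M^3 T^-9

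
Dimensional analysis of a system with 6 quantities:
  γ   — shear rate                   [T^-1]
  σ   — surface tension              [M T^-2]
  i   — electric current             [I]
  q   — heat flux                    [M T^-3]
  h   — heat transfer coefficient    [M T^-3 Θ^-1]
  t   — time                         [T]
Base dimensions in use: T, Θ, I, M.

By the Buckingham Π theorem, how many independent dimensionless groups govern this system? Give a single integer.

Dimensional matrix (T×Θ×I×M by γ×σ×i×q×h×t):
  T: [-1 -2  0 -3 -3  1]
  Θ: [ 0  0  0  0 -1  0]
  I: [ 0  0  1  0  0  0]
  M: [ 0  1  0  1  1  0]
Echelon form has 4 nonzero rows (pivots: γ,σ,i,h)
n=6, r=4 ⇒ 2 dimensionless groups

2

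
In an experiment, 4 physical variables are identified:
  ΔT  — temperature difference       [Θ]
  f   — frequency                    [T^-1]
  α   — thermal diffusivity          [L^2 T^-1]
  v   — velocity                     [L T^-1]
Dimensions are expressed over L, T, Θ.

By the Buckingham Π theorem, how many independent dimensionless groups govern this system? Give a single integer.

Dimensional matrix (L×T×Θ by ΔT×f×α×v):
  L: [ 0  0  2  1]
  T: [ 0 -1 -1 -1]
  Θ: [ 1  0  0  0]
RREF → pivots at {ΔT,f,α} ⇒ r = 3
Π count = n − r = 4 − 3 = 1

1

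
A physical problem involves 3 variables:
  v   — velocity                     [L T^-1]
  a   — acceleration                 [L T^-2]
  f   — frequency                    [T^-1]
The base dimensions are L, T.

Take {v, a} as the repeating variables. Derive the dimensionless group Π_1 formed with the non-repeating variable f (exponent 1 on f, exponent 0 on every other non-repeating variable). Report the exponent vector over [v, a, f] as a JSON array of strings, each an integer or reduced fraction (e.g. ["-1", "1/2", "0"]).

["1", "-1", "1"]

Dimensional matrix (L×T by v×a×f):
  L: [ 1  1  0]
  T: [-1 -2 -1]
Echelon form has 2 nonzero rows (pivots: v,a)
Repeat: v,a; free: f
RREF:
  r0: [   1    0   -1]
  r1: [   0    1    1]
Fix exponent of f at 1; solve each RREF row for its pivot's exponent:
  r0: exp(v) + (-1)·1 = 0 ⇒ exp(v) = 1
  r1: exp(a) + (1)·1 = 0 ⇒ exp(a) = -1
Π_1 = v · a^-1 · f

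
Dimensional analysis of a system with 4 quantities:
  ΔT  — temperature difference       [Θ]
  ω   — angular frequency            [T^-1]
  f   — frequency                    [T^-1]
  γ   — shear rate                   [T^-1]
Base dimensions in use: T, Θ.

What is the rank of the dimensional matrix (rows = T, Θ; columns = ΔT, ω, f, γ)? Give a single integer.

Exponent matrix [T,Θ] × [ΔT,ω,f,γ]:
  T: [ 0 -1 -1 -1]
  Θ: [ 1  0  0  0]
RREF → pivots at {ΔT,ω} ⇒ r = 2

2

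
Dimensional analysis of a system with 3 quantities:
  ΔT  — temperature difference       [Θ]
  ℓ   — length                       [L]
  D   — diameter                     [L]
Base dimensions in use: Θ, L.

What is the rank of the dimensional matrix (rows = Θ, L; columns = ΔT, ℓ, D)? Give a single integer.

Exponent matrix [Θ,L] × [ΔT,ℓ,D]:
  Θ: [ 1  0  0]
  L: [ 0  1  1]
Row reduction gives pivot columns ΔT,ℓ; rank = 2

2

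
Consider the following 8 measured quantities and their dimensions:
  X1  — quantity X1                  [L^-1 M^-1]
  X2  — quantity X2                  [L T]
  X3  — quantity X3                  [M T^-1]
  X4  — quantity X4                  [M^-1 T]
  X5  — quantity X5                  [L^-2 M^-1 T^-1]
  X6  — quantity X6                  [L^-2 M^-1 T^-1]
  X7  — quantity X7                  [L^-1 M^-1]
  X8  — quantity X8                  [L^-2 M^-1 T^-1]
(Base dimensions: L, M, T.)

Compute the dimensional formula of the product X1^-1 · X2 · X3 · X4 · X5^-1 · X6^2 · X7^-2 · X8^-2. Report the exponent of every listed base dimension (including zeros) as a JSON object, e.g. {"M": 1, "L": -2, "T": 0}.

{"L": 6, "M": 4, "T": 2}

Exponent matrix [L,M,T] × [X1,X2,X3,X4,X5,X6,X7,X8]:
  L: [-1  1  0  0 -2 -2 -1 -2]
  M: [-1  0  1 -1 -1 -1 -1 -1]
  T: [ 0  1 -1  1 -1 -1  0 -1]
  [L]: (-1)·-1+(1)·1+(1)·0+(1)·0+(-1)·-2+(2)·-2+(-2)·-1+(-2)·-2 = 6
  [M]: (-1)·-1+(1)·0+(1)·1+(1)·-1+(-1)·-1+(2)·-1+(-2)·-1+(-2)·-1 = 4
  [T]: (-1)·0+(1)·1+(1)·-1+(1)·1+(-1)·-1+(2)·-1+(-2)·0+(-2)·-1 = 2
⇒ L^6 M^4 T^2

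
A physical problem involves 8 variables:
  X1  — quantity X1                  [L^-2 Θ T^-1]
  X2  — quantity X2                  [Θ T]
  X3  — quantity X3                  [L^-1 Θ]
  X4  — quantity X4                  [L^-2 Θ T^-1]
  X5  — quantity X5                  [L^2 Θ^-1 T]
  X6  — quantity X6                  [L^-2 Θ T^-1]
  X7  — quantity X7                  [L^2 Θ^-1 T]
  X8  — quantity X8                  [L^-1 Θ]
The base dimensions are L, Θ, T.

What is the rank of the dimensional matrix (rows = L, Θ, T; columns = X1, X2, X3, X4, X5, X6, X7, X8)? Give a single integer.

Dimensional matrix (L×Θ×T by X1×X2×X3×X4×X5×X6×X7×X8):
  L: [-2  0 -1 -2  2 -2  2 -1]
  Θ: [ 1  1  1  1 -1  1 -1  1]
  T: [-1  1  0 -1  1 -1  1  0]
Echelon form has 2 nonzero rows (pivots: X1,X2)

2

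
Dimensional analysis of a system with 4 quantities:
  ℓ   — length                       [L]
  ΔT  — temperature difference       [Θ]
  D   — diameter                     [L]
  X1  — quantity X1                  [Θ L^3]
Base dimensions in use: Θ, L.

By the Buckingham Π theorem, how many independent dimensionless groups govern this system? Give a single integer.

2

Dimensional matrix (Θ×L by ℓ×ΔT×D×X1):
  Θ: [ 0  1  0  1]
  L: [ 1  0  1  3]
Row reduction gives pivot columns ℓ,ΔT; rank = 2
4 vars − rank 2 = 2 Π groups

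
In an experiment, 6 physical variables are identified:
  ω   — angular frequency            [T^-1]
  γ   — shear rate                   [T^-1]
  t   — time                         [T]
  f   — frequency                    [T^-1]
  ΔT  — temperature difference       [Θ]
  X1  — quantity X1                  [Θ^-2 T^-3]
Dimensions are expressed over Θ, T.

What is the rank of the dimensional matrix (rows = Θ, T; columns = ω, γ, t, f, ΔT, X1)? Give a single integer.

Exponent matrix [Θ,T] × [ω,γ,t,f,ΔT,X1]:
  Θ: [ 0  0  0  0  1 -2]
  T: [-1 -1  1 -1  0 -3]
RREF → pivots at {ω,ΔT} ⇒ r = 2

2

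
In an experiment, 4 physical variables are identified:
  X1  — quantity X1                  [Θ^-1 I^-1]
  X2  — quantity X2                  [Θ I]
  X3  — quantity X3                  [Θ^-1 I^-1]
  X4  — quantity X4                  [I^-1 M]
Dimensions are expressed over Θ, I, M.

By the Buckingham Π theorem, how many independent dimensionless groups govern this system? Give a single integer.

Exponent matrix [Θ,I,M] × [X1,X2,X3,X4]:
  Θ: [-1  1 -1  0]
  I: [-1  1 -1 -1]
  M: [ 0  0  0  1]
RREF → pivots at {X1,X4} ⇒ r = 2
Π count = n − r = 4 − 2 = 2

2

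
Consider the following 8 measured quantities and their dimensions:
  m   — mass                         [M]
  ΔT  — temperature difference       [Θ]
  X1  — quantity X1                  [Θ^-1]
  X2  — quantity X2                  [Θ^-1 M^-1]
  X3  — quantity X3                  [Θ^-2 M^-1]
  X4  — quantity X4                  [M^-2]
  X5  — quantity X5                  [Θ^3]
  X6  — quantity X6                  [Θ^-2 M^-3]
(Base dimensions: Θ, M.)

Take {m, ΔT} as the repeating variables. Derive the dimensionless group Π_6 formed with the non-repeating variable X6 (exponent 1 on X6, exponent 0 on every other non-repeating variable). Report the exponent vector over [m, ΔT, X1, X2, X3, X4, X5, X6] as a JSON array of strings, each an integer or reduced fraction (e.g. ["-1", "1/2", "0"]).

Exponent matrix [Θ,M] × [m,ΔT,X1,X2,X3,X4,X5,X6]:
  Θ: [ 0  1 -1 -1 -2  0  3 -2]
  M: [ 1  0  0 -1 -1 -2  0 -3]
Row reduction gives pivot columns m,ΔT; rank = 2
Repeat: m,ΔT; free: X1,X2,X3,X4,X5,X6
RREF:
  r0: [   1    0    0   -1   -1   -2    0   -3]
  r1: [   0    1   -1   -1   -2    0    3   -2]
Fix exponent of X6 at 1, X1 at 0, X2 at 0, X3 at 0, X4 at 0, X5 at 0; solve each RREF row for its pivot's exponent:
  r0: exp(m) + (-3)·1 = 0 ⇒ exp(m) = 3
  r1: exp(ΔT) + (-2)·1 = 0 ⇒ exp(ΔT) = 2
Π_6 = m^3 · ΔT^2 · X6

["3", "2", "0", "0", "0", "0", "0", "1"]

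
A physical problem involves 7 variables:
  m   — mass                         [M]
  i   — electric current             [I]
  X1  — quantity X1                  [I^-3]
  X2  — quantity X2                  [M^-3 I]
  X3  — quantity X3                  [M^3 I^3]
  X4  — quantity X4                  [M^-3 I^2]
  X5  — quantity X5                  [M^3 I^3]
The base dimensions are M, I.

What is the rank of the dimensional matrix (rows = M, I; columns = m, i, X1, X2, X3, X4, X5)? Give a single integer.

Write exponents as rows M,I / cols m,i,X1,X2,X3,X4,X5:
  M: [ 1  0  0 -3  3 -3  3]
  I: [ 0  1 -3  1  3  2  3]
Row reduction gives pivot columns m,i; rank = 2

2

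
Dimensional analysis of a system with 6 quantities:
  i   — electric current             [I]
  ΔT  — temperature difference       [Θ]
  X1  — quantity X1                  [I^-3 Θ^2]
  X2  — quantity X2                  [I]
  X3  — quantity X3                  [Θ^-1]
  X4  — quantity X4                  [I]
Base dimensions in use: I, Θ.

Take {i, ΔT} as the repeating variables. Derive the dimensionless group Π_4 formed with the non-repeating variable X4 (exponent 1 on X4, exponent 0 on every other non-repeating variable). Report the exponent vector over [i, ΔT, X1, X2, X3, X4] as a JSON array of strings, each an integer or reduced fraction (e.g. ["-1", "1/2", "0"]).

["-1", "0", "0", "0", "0", "1"]

Dimensional matrix (I×Θ by i×ΔT×X1×X2×X3×X4):
  I: [ 1  0 -3  1  0  1]
  Θ: [ 0  1  2  0 -1  0]
Echelon form has 2 nonzero rows (pivots: i,ΔT)
Repeat: i,ΔT; free: X1,X2,X3,X4
RREF:
  r0: [   1    0   -3    1    0    1]
  r1: [   0    1    2    0   -1    0]
Fix exponent of X4 at 1, X1 at 0, X2 at 0, X3 at 0; solve each RREF row for its pivot's exponent:
  r0: exp(i) + (1)·1 = 0 ⇒ exp(i) = -1
  r1: exp(ΔT) + (0)·1 = 0 ⇒ exp(ΔT) = 0
Π_4 = i^-1 · X4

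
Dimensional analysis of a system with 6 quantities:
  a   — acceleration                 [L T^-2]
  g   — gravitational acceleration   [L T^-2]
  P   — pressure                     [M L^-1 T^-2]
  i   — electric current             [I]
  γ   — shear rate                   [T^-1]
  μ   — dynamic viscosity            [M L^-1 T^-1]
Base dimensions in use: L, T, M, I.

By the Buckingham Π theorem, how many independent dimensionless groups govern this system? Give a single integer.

Dimensional matrix (L×T×M×I by a×g×P×i×γ×μ):
  L: [ 1  1 -1  0  0 -1]
  T: [-2 -2 -2  0 -1 -1]
  M: [ 0  0  1  0  0  1]
  I: [ 0  0  0  1  0  0]
Echelon form has 4 nonzero rows (pivots: a,P,i,γ)
n=6, r=4 ⇒ 2 dimensionless groups

2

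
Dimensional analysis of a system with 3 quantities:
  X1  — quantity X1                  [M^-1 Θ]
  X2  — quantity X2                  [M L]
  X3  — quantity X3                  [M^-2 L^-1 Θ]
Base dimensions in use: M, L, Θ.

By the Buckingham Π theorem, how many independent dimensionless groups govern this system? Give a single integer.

1

Write exponents as rows M,L,Θ / cols X1,X2,X3:
  M: [-1  1 -2]
  L: [ 0  1 -1]
  Θ: [ 1  0  1]
RREF → pivots at {X1,X2} ⇒ r = 2
3 vars − rank 2 = 1 Π group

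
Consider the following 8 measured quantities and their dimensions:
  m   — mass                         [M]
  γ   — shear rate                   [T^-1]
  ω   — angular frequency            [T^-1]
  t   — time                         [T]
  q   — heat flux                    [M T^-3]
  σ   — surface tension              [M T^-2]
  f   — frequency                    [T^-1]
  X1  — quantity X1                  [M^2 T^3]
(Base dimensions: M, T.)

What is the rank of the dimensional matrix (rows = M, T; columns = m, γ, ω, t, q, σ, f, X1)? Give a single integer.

Exponent matrix [M,T] × [m,γ,ω,t,q,σ,f,X1]:
  M: [ 1  0  0  0  1  1  0  2]
  T: [ 0 -1 -1  1 -3 -2 -1  3]
Echelon form has 2 nonzero rows (pivots: m,γ)

2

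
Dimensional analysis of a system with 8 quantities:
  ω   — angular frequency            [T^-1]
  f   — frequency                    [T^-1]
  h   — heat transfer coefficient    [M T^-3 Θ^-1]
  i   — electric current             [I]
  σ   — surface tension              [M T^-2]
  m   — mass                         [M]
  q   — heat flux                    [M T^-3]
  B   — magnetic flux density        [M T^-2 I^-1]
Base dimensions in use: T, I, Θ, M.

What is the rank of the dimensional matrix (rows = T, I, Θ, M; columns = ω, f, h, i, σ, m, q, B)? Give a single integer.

4

Exponent matrix [T,I,Θ,M] × [ω,f,h,i,σ,m,q,B]:
  T: [-1 -1 -3  0 -2  0 -3 -2]
  I: [ 0  0  0  1  0  0  0 -1]
  Θ: [ 0  0 -1  0  0  0  0  0]
  M: [ 0  0  1  0  1  1  1  1]
Echelon form has 4 nonzero rows (pivots: ω,h,i,σ)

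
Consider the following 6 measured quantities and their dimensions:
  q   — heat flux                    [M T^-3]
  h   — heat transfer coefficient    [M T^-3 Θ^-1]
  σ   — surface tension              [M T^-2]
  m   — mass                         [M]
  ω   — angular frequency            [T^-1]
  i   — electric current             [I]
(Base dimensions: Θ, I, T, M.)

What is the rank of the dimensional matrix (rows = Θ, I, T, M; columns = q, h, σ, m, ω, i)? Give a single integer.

4

Exponent matrix [Θ,I,T,M] × [q,h,σ,m,ω,i]:
  Θ: [ 0 -1  0  0  0  0]
  I: [ 0  0  0  0  0  1]
  T: [-3 -3 -2  0 -1  0]
  M: [ 1  1  1  1  0  0]
Echelon form has 4 nonzero rows (pivots: q,h,σ,i)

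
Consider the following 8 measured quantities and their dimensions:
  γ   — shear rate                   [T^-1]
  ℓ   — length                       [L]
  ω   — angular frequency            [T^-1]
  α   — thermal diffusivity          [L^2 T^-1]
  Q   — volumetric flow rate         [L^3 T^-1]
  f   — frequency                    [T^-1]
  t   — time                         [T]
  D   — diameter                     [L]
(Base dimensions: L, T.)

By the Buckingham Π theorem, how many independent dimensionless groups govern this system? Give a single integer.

Dimensional matrix (L×T by γ×ℓ×ω×α×Q×f×t×D):
  L: [ 0  1  0  2  3  0  0  1]
  T: [-1  0 -1 -1 -1 -1  1  0]
Row reduction gives pivot columns γ,ℓ; rank = 2
n=8, r=2 ⇒ 6 dimensionless groups

6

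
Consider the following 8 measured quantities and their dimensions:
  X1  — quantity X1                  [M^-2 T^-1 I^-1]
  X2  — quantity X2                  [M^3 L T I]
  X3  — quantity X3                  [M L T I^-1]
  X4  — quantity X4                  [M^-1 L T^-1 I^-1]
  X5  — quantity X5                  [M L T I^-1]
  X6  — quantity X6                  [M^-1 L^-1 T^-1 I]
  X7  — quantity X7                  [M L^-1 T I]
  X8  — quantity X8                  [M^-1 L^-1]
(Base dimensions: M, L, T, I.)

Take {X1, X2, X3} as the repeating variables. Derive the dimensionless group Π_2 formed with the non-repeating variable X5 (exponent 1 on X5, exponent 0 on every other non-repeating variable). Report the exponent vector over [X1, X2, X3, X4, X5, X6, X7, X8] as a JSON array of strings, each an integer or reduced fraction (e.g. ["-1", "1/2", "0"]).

["0", "0", "-1", "0", "1", "0", "0", "0"]

Write exponents as rows M,L,T,I / cols X1,X2,X3,X4,X5,X6,X7,X8:
  M: [-2  3  1 -1  1 -1  1 -1]
  L: [ 0  1  1  1  1 -1 -1 -1]
  T: [-1  1  1 -1  1 -1  1  0]
  I: [-1  1 -1 -1 -1  1  1  0]
Row reduction gives pivot columns X1,X2,X3; rank = 3
Repeat: X1,X2,X3; free: X4,X5,X6,X7,X8
RREF:
  r0: [   1    0    0    2    0    0   -2   -1]
  r1: [   0    1    0    1    0    0   -1   -1]
  r2: [   0    0    1    0    1   -1    0    0]
  r3: [   0    0    0    0    0    0    0    0]
Fix exponent of X5 at 1, X4 at 0, X6 at 0, X7 at 0, X8 at 0; solve each RREF row for its pivot's exponent:
  r0: exp(X1) + (0)·1 = 0 ⇒ exp(X1) = 0
  r1: exp(X2) + (0)·1 = 0 ⇒ exp(X2) = 0
  r2: exp(X3) + (1)·1 = 0 ⇒ exp(X3) = -1
Π_2 = X3^-1 · X5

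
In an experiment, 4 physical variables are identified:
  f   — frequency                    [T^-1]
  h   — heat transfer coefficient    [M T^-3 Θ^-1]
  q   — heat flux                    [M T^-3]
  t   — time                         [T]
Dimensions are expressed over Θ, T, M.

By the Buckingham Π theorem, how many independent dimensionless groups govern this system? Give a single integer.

Write exponents as rows Θ,T,M / cols f,h,q,t:
  Θ: [ 0 -1  0  0]
  T: [-1 -3 -3  1]
  M: [ 0  1  1  0]
Row reduction gives pivot columns f,h,q; rank = 3
Π count = n − r = 4 − 3 = 1

1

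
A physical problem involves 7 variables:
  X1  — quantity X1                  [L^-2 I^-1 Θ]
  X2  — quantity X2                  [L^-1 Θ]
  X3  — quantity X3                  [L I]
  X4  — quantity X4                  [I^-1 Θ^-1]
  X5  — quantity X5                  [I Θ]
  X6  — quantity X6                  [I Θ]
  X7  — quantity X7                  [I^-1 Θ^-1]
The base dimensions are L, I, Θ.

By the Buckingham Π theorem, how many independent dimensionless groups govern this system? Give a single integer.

5

Dimensional matrix (L×I×Θ by X1×X2×X3×X4×X5×X6×X7):
  L: [-2 -1  1  0  0  0  0]
  I: [-1  0  1 -1  1  1 -1]
  Θ: [ 1  1  0 -1  1  1 -1]
Row reduction gives pivot columns X1,X2; rank = 2
n=7, r=2 ⇒ 5 dimensionless groups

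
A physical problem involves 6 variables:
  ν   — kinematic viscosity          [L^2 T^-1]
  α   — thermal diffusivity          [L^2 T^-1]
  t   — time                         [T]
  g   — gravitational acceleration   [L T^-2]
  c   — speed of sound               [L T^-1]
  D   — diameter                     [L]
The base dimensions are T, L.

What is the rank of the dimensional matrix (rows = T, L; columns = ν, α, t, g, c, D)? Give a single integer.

Dimensional matrix (T×L by ν×α×t×g×c×D):
  T: [-1 -1  1 -2 -1  0]
  L: [ 2  2  0  1  1  1]
Row reduction gives pivot columns ν,t; rank = 2

2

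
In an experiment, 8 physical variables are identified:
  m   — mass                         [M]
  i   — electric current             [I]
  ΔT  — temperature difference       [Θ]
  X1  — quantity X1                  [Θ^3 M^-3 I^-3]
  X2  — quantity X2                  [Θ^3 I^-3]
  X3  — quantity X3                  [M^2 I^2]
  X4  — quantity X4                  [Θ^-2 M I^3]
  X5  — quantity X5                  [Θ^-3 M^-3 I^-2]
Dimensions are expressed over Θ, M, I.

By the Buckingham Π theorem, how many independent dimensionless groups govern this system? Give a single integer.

Write exponents as rows Θ,M,I / cols m,i,ΔT,X1,X2,X3,X4,X5:
  Θ: [ 0  0  1  3  3  0 -2 -3]
  M: [ 1  0  0 -3  0  2  1 -3]
  I: [ 0  1  0 -3 -3  2  3 -2]
Row reduction gives pivot columns m,i,ΔT; rank = 3
Π count = n − r = 8 − 3 = 5

5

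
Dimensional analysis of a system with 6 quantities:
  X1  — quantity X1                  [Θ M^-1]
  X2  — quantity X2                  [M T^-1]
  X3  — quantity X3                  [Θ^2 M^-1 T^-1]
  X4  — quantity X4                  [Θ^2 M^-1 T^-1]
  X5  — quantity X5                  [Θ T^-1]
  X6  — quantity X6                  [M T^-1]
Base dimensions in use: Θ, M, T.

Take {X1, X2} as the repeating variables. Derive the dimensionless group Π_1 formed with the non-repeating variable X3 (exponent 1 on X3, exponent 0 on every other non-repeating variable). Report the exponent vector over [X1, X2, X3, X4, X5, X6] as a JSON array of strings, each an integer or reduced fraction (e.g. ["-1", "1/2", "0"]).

["-2", "-1", "1", "0", "0", "0"]

Exponent matrix [Θ,M,T] × [X1,X2,X3,X4,X5,X6]:
  Θ: [ 1  0  2  2  1  0]
  M: [-1  1 -1 -1  0  1]
  T: [ 0 -1 -1 -1 -1 -1]
Row reduction gives pivot columns X1,X2; rank = 2
Pivot set = {X1,X2}, free = {X3,X4,X5,X6}
RREF:
  r0: [   1    0    2    2    1    0]
  r1: [   0    1    1    1    1    1]
  r2: [   0    0    0    0    0    0]
Fix exponent of X3 at 1, X4 at 0, X5 at 0, X6 at 0; solve each RREF row for its pivot's exponent:
  r0: exp(X1) + (2)·1 = 0 ⇒ exp(X1) = -2
  r1: exp(X2) + (1)·1 = 0 ⇒ exp(X2) = -1
Π_1 = X1^-2 · X2^-1 · X3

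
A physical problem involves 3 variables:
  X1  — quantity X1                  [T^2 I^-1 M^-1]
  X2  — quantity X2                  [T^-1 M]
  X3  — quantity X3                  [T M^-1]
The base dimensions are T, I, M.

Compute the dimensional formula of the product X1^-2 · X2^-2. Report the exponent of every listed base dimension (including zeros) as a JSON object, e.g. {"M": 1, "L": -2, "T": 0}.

Exponent matrix [T,I,M] × [X1,X2,X3]:
  T: [ 2 -1  1]
  I: [-1  0  0]
  M: [-1  1 -1]
  [T]: (-2)·2+(-2)·-1 = -2
  [I]: (-2)·-1+(-2)·0 = 2
  [M]: (-2)·-1+(-2)·1 = 0
⇒ T^-2 I^2

{"T": -2, "I": 2, "M": 0}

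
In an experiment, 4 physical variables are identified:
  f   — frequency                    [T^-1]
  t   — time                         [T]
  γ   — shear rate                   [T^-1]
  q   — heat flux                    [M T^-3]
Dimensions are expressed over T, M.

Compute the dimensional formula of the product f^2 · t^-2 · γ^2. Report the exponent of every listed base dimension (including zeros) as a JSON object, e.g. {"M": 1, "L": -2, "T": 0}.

{"T": -6, "M": 0}

Write exponents as rows T,M / cols f,t,γ,q:
  T: [-1  1 -1 -3]
  M: [ 0  0  0  1]
  [T]: (2)·-1+(-2)·1+(2)·-1 = -6
  [M]: (2)·0+(-2)·0+(2)·0 = 0
⇒ T^-6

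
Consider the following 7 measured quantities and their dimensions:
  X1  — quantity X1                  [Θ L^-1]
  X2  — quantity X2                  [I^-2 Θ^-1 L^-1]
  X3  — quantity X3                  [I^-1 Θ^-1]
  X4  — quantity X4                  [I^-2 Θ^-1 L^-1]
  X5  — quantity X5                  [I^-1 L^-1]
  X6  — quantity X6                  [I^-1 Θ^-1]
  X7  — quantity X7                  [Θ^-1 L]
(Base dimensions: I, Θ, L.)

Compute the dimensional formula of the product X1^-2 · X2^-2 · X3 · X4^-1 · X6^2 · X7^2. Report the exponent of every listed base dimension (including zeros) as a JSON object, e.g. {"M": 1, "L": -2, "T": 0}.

Write exponents as rows I,Θ,L / cols X1,X2,X3,X4,X5,X6,X7:
  I: [ 0 -2 -1 -2 -1 -1  0]
  Θ: [ 1 -1 -1 -1  0 -1 -1]
  L: [-1 -1  0 -1 -1  0  1]
  [I]: (-2)·0+(-2)·-2+(1)·-1+(-1)·-2+(2)·-1+(2)·0 = 3
  [Θ]: (-2)·1+(-2)·-1+(1)·-1+(-1)·-1+(2)·-1+(2)·-1 = -4
  [L]: (-2)·-1+(-2)·-1+(1)·0+(-1)·-1+(2)·0+(2)·1 = 7
⇒ I^3 Θ^-4 L^7

{"I": 3, "Θ": -4, "L": 7}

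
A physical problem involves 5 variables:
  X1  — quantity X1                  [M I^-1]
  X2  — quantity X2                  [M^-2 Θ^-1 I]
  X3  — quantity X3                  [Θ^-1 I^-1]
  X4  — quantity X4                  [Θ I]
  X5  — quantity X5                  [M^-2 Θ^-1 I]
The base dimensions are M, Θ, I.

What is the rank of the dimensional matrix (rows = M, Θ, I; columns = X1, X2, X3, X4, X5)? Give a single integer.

Dimensional matrix (M×Θ×I by X1×X2×X3×X4×X5):
  M: [ 1 -2  0  0 -2]
  Θ: [ 0 -1 -1  1 -1]
  I: [-1  1 -1  1  1]
RREF → pivots at {X1,X2} ⇒ r = 2

2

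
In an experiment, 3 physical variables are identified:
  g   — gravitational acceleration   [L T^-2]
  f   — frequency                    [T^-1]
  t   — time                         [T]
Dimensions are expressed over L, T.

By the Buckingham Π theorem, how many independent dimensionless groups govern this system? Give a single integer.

1

Dimensional matrix (L×T by g×f×t):
  L: [ 1  0  0]
  T: [-2 -1  1]
Echelon form has 2 nonzero rows (pivots: g,f)
n=3, r=2 ⇒ 1 dimensionless group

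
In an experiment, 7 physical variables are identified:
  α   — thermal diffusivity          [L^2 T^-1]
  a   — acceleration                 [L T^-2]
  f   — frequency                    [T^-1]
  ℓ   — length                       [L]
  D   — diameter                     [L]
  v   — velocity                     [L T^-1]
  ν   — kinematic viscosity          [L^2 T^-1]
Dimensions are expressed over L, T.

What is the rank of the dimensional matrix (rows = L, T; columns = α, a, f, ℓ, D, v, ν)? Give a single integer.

Exponent matrix [L,T] × [α,a,f,ℓ,D,v,ν]:
  L: [ 2  1  0  1  1  1  2]
  T: [-1 -2 -1  0  0 -1 -1]
Echelon form has 2 nonzero rows (pivots: α,a)

2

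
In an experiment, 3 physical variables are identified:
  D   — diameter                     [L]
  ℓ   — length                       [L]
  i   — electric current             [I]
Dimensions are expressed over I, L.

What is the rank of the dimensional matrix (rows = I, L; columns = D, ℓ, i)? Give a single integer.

Write exponents as rows I,L / cols D,ℓ,i:
  I: [ 0  0  1]
  L: [ 1  1  0]
Row reduction gives pivot columns D,i; rank = 2

2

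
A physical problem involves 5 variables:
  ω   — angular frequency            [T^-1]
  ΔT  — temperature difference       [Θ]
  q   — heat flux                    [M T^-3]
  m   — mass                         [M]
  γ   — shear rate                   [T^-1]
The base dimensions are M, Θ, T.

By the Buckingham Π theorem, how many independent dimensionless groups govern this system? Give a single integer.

Dimensional matrix (M×Θ×T by ω×ΔT×q×m×γ):
  M: [ 0  0  1  1  0]
  Θ: [ 0  1  0  0  0]
  T: [-1  0 -3  0 -1]
Echelon form has 3 nonzero rows (pivots: ω,ΔT,q)
5 vars − rank 3 = 2 Π groups

2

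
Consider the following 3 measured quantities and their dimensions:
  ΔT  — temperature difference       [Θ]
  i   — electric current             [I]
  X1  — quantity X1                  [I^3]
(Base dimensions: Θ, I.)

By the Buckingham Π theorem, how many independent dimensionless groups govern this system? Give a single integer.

Dimensional matrix (Θ×I by ΔT×i×X1):
  Θ: [ 1  0  0]
  I: [ 0  1  3]
Echelon form has 2 nonzero rows (pivots: ΔT,i)
n=3, r=2 ⇒ 1 dimensionless group

1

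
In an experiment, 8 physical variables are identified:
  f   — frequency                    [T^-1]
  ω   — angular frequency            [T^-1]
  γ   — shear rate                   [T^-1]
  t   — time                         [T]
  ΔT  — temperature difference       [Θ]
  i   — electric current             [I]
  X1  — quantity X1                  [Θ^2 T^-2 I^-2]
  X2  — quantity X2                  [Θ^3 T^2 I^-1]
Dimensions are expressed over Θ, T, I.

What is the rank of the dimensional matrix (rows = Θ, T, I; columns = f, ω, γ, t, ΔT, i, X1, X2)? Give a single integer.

3

Exponent matrix [Θ,T,I] × [f,ω,γ,t,ΔT,i,X1,X2]:
  Θ: [ 0  0  0  0  1  0  2  3]
  T: [-1 -1 -1  1  0  0 -2  2]
  I: [ 0  0  0  0  0  1 -2 -1]
Row reduction gives pivot columns f,ΔT,i; rank = 3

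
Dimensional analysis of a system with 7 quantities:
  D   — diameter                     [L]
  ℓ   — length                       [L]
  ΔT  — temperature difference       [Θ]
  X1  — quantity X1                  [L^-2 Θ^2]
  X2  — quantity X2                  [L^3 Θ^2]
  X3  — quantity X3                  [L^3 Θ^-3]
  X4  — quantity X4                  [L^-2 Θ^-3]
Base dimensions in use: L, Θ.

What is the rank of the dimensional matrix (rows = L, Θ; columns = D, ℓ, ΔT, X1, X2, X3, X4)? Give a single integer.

2

Write exponents as rows L,Θ / cols D,ℓ,ΔT,X1,X2,X3,X4:
  L: [ 1  1  0 -2  3  3 -2]
  Θ: [ 0  0  1  2  2 -3 -3]
Echelon form has 2 nonzero rows (pivots: D,ΔT)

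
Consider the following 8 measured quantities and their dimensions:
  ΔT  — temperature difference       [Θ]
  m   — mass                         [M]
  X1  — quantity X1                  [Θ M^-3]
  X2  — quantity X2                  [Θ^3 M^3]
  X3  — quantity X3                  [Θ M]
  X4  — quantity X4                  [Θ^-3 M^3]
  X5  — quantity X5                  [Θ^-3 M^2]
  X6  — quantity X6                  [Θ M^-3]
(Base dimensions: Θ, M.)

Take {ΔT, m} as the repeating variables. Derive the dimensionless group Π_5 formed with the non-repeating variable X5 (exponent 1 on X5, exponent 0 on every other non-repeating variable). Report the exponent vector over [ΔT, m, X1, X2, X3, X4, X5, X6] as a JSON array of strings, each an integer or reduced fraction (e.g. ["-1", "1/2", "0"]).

Dimensional matrix (Θ×M by ΔT×m×X1×X2×X3×X4×X5×X6):
  Θ: [ 1  0  1  3  1 -3 -3  1]
  M: [ 0  1 -3  3  1  3  2 -3]
RREF → pivots at {ΔT,m} ⇒ r = 2
Repeat: ΔT,m; free: X1,X2,X3,X4,X5,X6
RREF:
  r0: [   1    0    1    3    1   -3   -3    1]
  r1: [   0    1   -3    3    1    3    2   -3]
Fix exponent of X5 at 1, X1 at 0, X2 at 0, X3 at 0, X4 at 0, X6 at 0; solve each RREF row for its pivot's exponent:
  r0: exp(ΔT) + (-3)·1 = 0 ⇒ exp(ΔT) = 3
  r1: exp(m) + (2)·1 = 0 ⇒ exp(m) = -2
Π_5 = ΔT^3 · m^-2 · X5

["3", "-2", "0", "0", "0", "0", "1", "0"]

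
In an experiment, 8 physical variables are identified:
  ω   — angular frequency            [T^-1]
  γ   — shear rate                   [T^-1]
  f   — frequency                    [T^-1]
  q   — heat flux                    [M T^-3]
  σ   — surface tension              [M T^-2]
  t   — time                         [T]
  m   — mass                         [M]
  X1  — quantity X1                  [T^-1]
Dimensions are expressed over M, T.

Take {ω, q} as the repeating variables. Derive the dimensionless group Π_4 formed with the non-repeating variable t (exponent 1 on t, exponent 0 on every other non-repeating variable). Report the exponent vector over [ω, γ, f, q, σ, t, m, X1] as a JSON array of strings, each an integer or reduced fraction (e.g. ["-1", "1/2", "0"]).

["1", "0", "0", "0", "0", "1", "0", "0"]

Dimensional matrix (M×T by ω×γ×f×q×σ×t×m×X1):
  M: [ 0  0  0  1  1  0  1  0]
  T: [-1 -1 -1 -3 -2  1  0 -1]
Echelon form has 2 nonzero rows (pivots: ω,q)
Pivot set = {ω,q}, free = {γ,f,σ,t,m,X1}
RREF:
  r0: [   1    1    1    0   -1   -1   -3    1]
  r1: [   0    0    0    1    1    0    1    0]
Fix exponent of t at 1, γ at 0, f at 0, σ at 0, m at 0, X1 at 0; solve each RREF row for its pivot's exponent:
  r0: exp(ω) + (-1)·1 = 0 ⇒ exp(ω) = 1
  r1: exp(q) + (0)·1 = 0 ⇒ exp(q) = 0
Π_4 = ω · t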